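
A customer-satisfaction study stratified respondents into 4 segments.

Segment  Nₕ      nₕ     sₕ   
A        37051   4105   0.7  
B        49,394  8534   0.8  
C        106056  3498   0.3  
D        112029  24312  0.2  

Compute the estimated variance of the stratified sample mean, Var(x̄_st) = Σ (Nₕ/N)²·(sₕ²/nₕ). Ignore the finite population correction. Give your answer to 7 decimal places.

N = 304530; Wₕ = Nₕ/N.
segment A: (37051/304530)²·0.7²/4105 = 0.0000017669
segment B: (49394/304530)²·0.8²/8534 = 0.0000019729
segment C: (106056/304530)²·0.3²/3498 = 0.0000031206
segment D: (112029/304530)²·0.2²/24312 = 0.0000002227
Sum = 0.0000070831 → 0.0000071.

0.0000071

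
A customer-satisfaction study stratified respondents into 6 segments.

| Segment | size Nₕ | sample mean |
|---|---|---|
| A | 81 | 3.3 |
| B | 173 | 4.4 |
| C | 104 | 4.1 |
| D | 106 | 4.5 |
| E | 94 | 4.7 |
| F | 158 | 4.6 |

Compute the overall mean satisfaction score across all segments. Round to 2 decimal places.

N = 81 + 173 + 104 + 106 + 94 + 158 = 716.
The stratified mean weights each stratum mean by its population share Nₕ/N.
Σ Nₕx̄ₕ = 81·3.3 + 173·4.4 + 104·4.1 + 106·4.5 + 94·4.7 + 158·4.6 = 267.3 + 761.2 + 426.4 + 477 + 441.8 + 726.8 = 3100.5.
Divide by N: 3100.5 / 716 = 4.3303... → 4.33.

4.33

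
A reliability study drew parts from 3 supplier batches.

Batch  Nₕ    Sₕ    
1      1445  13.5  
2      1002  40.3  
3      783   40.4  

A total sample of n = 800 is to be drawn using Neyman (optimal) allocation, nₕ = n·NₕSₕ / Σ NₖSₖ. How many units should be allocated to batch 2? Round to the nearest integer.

353

1: NₕSₕ = 1445·13.5 = 19507.5
2: NₕSₕ = 1002·40.3 = 40380.6
3: NₕSₕ = 783·40.4 = 31633.2
Σ NₕSₕ = 91521.3.
n_2 = 800·40380.6/91521.3 = 352.972... → 353.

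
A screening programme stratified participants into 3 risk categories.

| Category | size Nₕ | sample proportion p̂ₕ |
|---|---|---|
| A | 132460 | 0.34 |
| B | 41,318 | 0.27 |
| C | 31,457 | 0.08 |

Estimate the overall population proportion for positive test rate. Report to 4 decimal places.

N = 132460 + 41318 + 31457 = 205235.
Overall proportion = Σ (Nₕ/N)·p̂ₕ.
Σ Nₕp̂ₕ = 45036.4 + 11155.86 + 2516.56 = 58708.82.
58708.82 / 205235 = 0.286057... → 0.2861.

0.2861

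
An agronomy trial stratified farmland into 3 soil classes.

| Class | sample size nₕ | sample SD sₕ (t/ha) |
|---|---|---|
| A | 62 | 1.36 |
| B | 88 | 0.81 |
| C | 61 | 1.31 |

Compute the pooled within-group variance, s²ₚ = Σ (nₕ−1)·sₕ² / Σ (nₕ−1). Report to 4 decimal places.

Degrees of freedom: 61 + 87 + 60 = 208.
Σ(nₕ−1)sₕ² = 61·1.8496 + 87·0.6561 + 60·1.7161 = 272.8723.
s²ₚ = 272.8723 / 208 = 1.311886... → 1.3119.

1.3119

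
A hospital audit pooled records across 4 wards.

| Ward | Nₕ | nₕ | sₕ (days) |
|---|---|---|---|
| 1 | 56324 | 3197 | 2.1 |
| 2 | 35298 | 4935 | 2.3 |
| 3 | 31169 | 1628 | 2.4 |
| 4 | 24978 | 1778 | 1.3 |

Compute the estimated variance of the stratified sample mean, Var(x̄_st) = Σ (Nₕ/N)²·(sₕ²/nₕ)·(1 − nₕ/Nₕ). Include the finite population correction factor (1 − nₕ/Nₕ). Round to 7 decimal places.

0.0004161

N = 147769. Term for each stratum: Wₕ²sₕ²/nₕ·(1−nₕ/Nₕ).
Var(x̄_st) = 0.0001890332 + 0.0000526134 + 0.0001491934 + 0.0000252252 = 0.0004160651 → 0.0004161.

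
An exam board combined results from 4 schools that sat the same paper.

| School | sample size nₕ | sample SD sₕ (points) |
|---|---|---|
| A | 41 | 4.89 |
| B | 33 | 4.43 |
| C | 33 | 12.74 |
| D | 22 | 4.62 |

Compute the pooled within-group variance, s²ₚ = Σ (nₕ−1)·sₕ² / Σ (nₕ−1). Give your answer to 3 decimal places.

A: (41−1)·4.89² = 40·23.9121 = 956.484
B: (33−1)·4.43² = 32·19.6249 = 627.9968
C: (33−1)·12.74² = 32·162.3076 = 5193.8432
D: (22−1)·4.62² = 21·21.3444 = 448.2324
Numerator = 7226.5564; denominator = Σ(nₕ−1) = 125.
s²ₚ = 7226.5564/125 = 57.81245... → 57.812.

57.812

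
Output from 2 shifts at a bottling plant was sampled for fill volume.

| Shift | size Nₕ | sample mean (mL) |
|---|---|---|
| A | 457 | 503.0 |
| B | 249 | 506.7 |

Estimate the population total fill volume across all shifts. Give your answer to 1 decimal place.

A: 457·503.0 = 229871
B: 249·506.7 = 126168.3
τ̂ = Σ Nₕx̄ₕ = 356039.3.

356039.3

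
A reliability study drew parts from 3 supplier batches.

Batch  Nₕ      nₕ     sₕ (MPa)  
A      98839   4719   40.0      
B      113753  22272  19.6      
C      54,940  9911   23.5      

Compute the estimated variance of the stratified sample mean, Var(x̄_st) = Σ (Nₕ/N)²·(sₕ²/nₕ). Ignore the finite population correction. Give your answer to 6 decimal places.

N = 267532. Term for each stratum: Wₕ²sₕ²/nₕ.
Var(x̄_st) = 0.046278068 + 0.003118367 + 0.002349871 = 0.051746306 → 0.051746.

0.051746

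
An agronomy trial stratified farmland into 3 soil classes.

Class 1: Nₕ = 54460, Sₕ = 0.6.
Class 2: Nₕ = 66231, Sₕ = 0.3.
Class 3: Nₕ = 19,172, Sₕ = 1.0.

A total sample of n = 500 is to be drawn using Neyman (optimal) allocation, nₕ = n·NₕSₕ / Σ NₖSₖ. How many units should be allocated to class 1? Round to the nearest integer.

228

Σ NₕSₕ = 54460·0.6 + 66231·0.3 + 19172·1.0 = 71717.3.
Share for 1: 32676/71717.3 = 0.45562.
n_1 = 500 × 0.45562 = 227.811... → 228.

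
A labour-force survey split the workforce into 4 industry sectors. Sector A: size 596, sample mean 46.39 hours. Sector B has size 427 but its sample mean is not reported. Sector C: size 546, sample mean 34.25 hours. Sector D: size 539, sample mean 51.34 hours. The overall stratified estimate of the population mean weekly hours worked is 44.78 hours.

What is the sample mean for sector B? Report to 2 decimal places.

47.72

N = 596 + 427 + 546 + 539 = 2108.
Overall total = μ·N = 44.78·2108 = 94396.24.
Subtract the known strata: 596·46.39 + 546·34.25 + 539·51.34 = 74021.2.
Remaining total for sector B: 94396.24 − 74021.2 = 20375.04.
Divide by its size: 20375.04 / 427 = 47.7167... → 47.72.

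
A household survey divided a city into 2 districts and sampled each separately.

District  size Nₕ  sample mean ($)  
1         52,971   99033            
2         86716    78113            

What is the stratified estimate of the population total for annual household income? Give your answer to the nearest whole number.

12019523951

Estimate total by summing Nₕ·x̄ₕ over strata.
52971·99033 + 86716·78113 = 5245877043 + 6773646908 = 12019523951.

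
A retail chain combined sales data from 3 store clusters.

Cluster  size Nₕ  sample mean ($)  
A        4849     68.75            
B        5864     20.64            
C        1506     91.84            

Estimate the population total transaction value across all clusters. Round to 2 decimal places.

592712.75

A: 4849·68.75 = 333368.75
B: 5864·20.64 = 121032.96
C: 1506·91.84 = 138311.04
τ̂ = Σ Nₕx̄ₕ = 592712.75.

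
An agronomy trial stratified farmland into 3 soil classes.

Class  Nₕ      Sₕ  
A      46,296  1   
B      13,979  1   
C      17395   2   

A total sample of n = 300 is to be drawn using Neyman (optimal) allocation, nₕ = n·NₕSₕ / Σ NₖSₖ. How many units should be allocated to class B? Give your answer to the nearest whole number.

Σ NₕSₕ = 46296·1 + 13979·1 + 17395·2 = 95065.
Share for B: 13979/95065 = 0.14705.
n_B = 300 × 0.14705 = 44.114... → 44.

44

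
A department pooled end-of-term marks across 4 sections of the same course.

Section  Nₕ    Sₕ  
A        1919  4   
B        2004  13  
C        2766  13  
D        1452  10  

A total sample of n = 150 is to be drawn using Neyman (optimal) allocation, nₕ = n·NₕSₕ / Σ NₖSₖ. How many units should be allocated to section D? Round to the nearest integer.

26

Σ NₕSₕ = 1919·4 + 2004·13 + 2766·13 + 1452·10 = 84206.
Share for D: 14520/84206 = 0.17243.
n_D = 150 × 0.17243 = 25.865... → 26.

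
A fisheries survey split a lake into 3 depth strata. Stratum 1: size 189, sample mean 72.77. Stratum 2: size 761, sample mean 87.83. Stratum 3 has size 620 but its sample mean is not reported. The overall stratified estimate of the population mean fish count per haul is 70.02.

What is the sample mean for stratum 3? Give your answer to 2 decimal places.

N = 189 + 761 + 620 = 1570.
Overall total = μ·N = 70.02·1570 = 109931.4.
Subtract the known strata: 189·72.77 + 761·87.83 = 80592.16.
Remaining total for stratum 3: 109931.4 − 80592.16 = 29339.24.
Divide by its size: 29339.24 / 620 = 47.3214... → 47.32.

47.32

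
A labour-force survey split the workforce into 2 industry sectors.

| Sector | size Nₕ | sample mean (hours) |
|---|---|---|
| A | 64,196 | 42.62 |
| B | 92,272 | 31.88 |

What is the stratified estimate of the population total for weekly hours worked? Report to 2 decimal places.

A: 64196·42.62 = 2736033.52
B: 92272·31.88 = 2941631.36
τ̂ = Σ Nₕx̄ₕ = 5677664.88.

5677664.88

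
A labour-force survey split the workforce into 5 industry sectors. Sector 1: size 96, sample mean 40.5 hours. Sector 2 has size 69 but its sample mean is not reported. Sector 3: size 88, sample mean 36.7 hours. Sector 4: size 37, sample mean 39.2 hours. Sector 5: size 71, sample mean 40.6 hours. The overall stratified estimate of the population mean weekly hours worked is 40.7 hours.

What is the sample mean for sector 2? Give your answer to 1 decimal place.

47.0

Σ Nₕx̄ₕ = N·μ, so 69·x̄_2 = 361·40.7 − (96·40.5 + 88·36.7 + 37·39.2 + 71·40.6).
= 14692.7 − 11450.6 = 3242.1.
x̄_2 = 3242.1 / 69 = 46.987... → 47.0.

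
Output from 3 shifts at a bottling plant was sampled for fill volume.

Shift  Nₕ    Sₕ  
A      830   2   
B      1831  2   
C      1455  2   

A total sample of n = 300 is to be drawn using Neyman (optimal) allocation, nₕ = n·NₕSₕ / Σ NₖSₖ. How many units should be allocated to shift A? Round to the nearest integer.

A: NₕSₕ = 830·2 = 1660
B: NₕSₕ = 1831·2 = 3662
C: NₕSₕ = 1455·2 = 2910
Σ NₕSₕ = 8232.
n_A = 300·1660/8232 = 60.496... → 60.

60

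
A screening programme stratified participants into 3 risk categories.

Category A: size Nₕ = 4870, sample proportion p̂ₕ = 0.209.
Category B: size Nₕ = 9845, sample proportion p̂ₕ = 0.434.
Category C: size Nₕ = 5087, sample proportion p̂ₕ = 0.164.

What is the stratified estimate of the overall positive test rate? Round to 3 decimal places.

0.309

N = 4870 + 9845 + 5087 = 19802.
Overall proportion = Σ (Nₕ/N)·p̂ₕ.
Σ Nₕp̂ₕ = 1017.83 + 4272.73 + 834.268 = 6124.828.
6124.828 / 19802 = 0.30930... → 0.309.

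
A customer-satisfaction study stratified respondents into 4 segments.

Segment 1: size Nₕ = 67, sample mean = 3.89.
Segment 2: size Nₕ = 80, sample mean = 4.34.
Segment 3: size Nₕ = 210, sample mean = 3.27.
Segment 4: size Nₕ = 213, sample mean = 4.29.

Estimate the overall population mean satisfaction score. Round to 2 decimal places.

3.87

x̄_st = (Σ Nₕx̄ₕ) / (Σ Nₕ) = (67·3.89 + 80·4.34 + 210·3.27 + 213·4.29) / 570
= 2208.3 / 570 = 3.8742... → 3.87.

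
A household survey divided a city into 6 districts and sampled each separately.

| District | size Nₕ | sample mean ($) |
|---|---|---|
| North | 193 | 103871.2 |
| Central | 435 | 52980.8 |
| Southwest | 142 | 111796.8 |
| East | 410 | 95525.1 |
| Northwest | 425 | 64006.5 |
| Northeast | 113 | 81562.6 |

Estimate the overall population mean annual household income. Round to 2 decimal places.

N = 1718; weights Wₕ = Nₕ/N = (0.1123, 0.2532, 0.0827, 0.2386, 0.2474, 0.0658).
x̄_st = Σ Wₕ·x̄ₕ = 0.1123·103871.2 + 0.2532·52980.8 + 0.0827·111796.8 + 0.2386·95525.1 + 0.2474·64006.5 + 0.0658·81562.6 ≈ 78319.8850...
→ 78319.89.

78319.89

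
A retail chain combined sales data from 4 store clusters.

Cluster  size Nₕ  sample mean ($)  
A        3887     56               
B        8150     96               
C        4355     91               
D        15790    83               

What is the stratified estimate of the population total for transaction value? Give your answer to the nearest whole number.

2706947

Population total = Σ Nₕ·x̄ₕ (each stratum's size times its mean).
3887·56 + 8150·96 + 4355·91 + 15790·83 = 217672 + 782400 + 396305 + 1310570 = 2706947.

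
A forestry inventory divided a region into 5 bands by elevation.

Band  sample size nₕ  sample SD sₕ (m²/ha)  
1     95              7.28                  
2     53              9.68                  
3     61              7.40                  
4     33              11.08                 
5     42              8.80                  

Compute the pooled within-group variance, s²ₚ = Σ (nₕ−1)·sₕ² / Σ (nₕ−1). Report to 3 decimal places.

1: (95−1)·7.28² = 94·52.9984 = 4981.8496
2: (53−1)·9.68² = 52·93.7024 = 4872.5248
3: (61−1)·7.40² = 60·54.76 = 3285.6
4: (33−1)·11.08² = 32·122.7664 = 3928.5248
5: (42−1)·8.80² = 41·77.44 = 3175.04
Numerator = 20243.5392; denominator = Σ(nₕ−1) = 279.
s²ₚ = 20243.5392/279 = 72.55749... → 72.557.

72.557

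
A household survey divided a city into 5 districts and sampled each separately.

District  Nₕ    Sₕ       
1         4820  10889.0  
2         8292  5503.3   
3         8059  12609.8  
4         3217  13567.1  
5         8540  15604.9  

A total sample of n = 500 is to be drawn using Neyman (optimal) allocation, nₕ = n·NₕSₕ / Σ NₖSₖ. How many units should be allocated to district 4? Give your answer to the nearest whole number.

58

Σ NₕSₕ = 4820·10889.0 + 8292·5503.3 + 8059·12609.8 + 3217·13567.1 + 8540·15604.9 = 376651928.5.
Share for 4: 43645360.7/376651928.5 = 0.11588.
n_4 = 500 × 0.11588 = 57.939... → 58.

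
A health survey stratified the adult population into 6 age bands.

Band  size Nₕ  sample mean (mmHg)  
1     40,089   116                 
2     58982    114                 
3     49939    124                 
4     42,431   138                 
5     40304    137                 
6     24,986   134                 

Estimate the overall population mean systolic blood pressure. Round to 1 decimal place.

N = 256731; weights Wₕ = Nₕ/N = (0.1562, 0.2297, 0.1945, 0.1653, 0.1570, 0.0973).
x̄_st = Σ Wₕ·x̄ₕ = 0.1562·116 + 0.2297·114 + 0.1945·124 + 0.1653·138 + 0.1570·137 + 0.0973·134 ≈ 125.781...
→ 125.8.

125.8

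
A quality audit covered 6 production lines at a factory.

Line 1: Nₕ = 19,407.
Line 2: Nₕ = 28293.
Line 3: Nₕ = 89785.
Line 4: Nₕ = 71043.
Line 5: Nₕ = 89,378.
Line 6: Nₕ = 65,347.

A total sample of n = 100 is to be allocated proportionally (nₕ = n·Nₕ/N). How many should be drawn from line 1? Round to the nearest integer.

Share of line 1 = 19407/363253 = 0.05343.
Allocate 100 × 0.05343 = 5.343... → 5.

5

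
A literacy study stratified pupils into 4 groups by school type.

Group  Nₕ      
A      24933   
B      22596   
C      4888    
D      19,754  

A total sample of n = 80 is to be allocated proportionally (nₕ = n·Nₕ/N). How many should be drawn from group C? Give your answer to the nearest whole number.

N = 24933 + 22596 + 4888 + 19754 = 72171.
n_C = 80·4888/72171 = 5.418... → 5.

5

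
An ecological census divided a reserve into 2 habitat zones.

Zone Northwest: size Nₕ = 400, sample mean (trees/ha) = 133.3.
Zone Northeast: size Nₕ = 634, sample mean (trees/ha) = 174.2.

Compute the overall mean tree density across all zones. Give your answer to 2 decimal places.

158.38

x̄_st = (Σ Nₕx̄ₕ) / (Σ Nₕ) = (400·133.3 + 634·174.2) / 1034
= 163762.8 / 1034 = 158.3779... → 158.38.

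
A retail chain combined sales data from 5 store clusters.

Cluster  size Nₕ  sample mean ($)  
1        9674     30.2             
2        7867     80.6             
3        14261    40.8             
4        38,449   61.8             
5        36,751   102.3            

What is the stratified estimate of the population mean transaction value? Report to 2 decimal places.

71.44

N = 107002; weights Wₕ = Nₕ/N = (0.0904, 0.0735, 0.1333, 0.3593, 0.3435).
x̄_st = Σ Wₕ·x̄ₕ = 0.0904·30.2 + 0.0735·80.6 + 0.1333·40.8 + 0.3593·61.8 + 0.3435·102.3 ≈ 71.4366...
→ 71.44.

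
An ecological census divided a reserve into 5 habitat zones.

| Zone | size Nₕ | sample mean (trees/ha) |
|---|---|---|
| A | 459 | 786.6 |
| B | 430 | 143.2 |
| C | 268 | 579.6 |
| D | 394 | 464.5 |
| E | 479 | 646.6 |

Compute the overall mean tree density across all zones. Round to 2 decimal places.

N = 2030; weights Wₕ = Nₕ/N = (0.2261, 0.2118, 0.1320, 0.1941, 0.2360).
x̄_st = Σ Wₕ·x̄ₕ = 0.2261·786.6 + 0.2118·143.2 + 0.1320·579.6 + 0.1941·464.5 + 0.2360·646.6 ≈ 527.4348...
→ 527.43.

527.43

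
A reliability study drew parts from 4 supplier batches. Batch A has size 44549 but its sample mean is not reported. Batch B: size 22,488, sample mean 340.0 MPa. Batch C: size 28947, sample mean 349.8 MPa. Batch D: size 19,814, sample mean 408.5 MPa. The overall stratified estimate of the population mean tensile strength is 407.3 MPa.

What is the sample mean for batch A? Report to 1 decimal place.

478.1

N = 44549 + 22488 + 28947 + 19814 = 115798.
Overall total = μ·N = 407.3·115798 = 47164525.4.
Subtract the known strata: 22488·340.0 + 28947·349.8 + 19814·408.5 = 25865599.6.
Remaining total for batch A: 47164525.4 − 25865599.6 = 21298925.8.
Divide by its size: 21298925.8 / 44549 = 478.101... → 478.1.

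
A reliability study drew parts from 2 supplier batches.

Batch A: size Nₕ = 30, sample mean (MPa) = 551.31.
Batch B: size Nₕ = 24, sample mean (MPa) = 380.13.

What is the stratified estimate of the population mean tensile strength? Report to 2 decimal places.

475.23

N = 54; weights Wₕ = Nₕ/N = (0.5556, 0.4444).
x̄_st = Σ Wₕ·x̄ₕ = 0.5556·551.31 + 0.4444·380.13 ≈ 475.23
→ 475.23.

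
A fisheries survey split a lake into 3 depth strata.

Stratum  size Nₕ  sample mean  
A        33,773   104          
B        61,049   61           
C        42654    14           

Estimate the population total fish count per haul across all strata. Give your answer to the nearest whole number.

Estimate total by summing Nₕ·x̄ₕ over strata.
33773·104 + 61049·61 + 42654·14 = 3512392 + 3723989 + 597156 = 7833537.

7833537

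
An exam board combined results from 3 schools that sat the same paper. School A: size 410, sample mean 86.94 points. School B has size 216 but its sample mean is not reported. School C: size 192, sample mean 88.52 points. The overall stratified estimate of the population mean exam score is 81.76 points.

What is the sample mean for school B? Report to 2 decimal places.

65.92

N = 410 + 216 + 192 = 818.
Overall total = μ·N = 81.76·818 = 66879.68.
Subtract the known strata: 410·86.94 + 192·88.52 = 52641.24.
Remaining total for school B: 66879.68 − 52641.24 = 14238.44.
Divide by its size: 14238.44 / 216 = 65.9187... → 65.92.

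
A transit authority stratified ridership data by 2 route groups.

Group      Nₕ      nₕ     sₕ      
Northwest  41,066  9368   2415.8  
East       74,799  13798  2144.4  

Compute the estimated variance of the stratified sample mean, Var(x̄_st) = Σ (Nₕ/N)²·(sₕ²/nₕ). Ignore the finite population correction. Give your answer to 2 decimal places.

217.15

N = 115865. Term for each stratum: Wₕ²sₕ²/nₕ.
Var(x̄_st) = 78.25919 + 138.89369 = 217.15288 → 217.15.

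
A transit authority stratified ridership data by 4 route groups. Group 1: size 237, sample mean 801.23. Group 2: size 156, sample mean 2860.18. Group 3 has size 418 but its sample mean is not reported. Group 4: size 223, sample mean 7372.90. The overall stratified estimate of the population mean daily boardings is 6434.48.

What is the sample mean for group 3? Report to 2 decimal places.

10461.76

Σ Nₕx̄ₕ = N·μ, so 418·x̄_3 = 1034·6434.48 − (237·801.23 + 156·2860.18 + 223·7372.90).
= 6653252.32 − 2280236.29 = 4373016.03.
x̄_3 = 4373016.03 / 418 = 10461.7608... → 10461.76.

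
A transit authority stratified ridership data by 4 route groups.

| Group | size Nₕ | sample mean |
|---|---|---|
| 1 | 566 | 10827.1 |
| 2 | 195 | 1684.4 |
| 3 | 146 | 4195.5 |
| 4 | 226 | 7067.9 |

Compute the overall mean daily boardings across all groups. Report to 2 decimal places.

N = 566 + 195 + 146 + 226 = 1133.
Weight each subgroup mean by Nₕ/N and sum.
Σ Nₕx̄ₕ = 566·10827.1 + 195·1684.4 + 146·4195.5 + 226·7067.9 = 6128138.6 + 328458 + 612543 + 1597345.4 = 8666485.
Divide by N: 8666485 / 1133 = 7649.1483... → 7649.15.

7649.15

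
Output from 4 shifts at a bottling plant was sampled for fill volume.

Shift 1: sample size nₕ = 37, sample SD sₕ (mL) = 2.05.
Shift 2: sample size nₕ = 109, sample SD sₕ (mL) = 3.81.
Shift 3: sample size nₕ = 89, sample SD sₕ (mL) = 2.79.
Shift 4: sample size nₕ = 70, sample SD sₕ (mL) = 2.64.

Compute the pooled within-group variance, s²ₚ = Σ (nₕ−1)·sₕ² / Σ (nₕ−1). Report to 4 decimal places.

Degrees of freedom: 36 + 108 + 88 + 69 = 301.
Σ(nₕ−1)sₕ² = 36·4.2025 + 108·14.5161 + 88·7.7841 + 69·6.9696 = 2884.932.
s²ₚ = 2884.932 / 301 = 9.584492... → 9.5845.

9.5845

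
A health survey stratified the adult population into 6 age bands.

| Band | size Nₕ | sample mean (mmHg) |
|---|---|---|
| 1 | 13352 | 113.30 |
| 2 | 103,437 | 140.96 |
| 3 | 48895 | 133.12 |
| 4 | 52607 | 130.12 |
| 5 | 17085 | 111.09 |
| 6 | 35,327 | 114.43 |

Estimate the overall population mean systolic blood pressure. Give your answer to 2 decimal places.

N = 13352 + 103437 + 48895 + 52607 + 17085 + 35327 = 270703.
Weight each subgroup mean by Nₕ/N and sum.
Σ Nₕx̄ₕ = 13352·113.30 + 103437·140.96 + 48895·133.12 + 52607·130.12 + 17085·111.09 + 35327·114.43 = 1512781.6 + 14580479.52 + 6508902.4 + 6845222.84 + 1897972.65 + 4042468.61 = 35387827.62.
Divide by N: 35387827.62 / 270703 = 130.7257... → 130.73.

130.73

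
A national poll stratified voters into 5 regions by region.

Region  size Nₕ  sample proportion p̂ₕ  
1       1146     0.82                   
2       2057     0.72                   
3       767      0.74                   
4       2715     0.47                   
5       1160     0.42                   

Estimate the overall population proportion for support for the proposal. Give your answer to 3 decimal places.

N = 1146 + 2057 + 767 + 2715 + 1160 = 7845.
Overall proportion = Σ (Nₕ/N)·p̂ₕ.
Σ Nₕp̂ₕ = 939.72 + 1481.04 + 567.58 + 1276.05 + 487.2 = 4751.59.
4751.59 / 7845 = 0.60568... → 0.606.

0.606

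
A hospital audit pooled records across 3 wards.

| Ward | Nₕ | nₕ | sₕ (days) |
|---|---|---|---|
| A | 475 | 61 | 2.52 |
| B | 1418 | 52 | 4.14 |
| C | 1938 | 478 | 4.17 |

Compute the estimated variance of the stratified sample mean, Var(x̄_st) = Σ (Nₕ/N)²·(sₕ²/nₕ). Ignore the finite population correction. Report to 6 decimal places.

N = 3831; Wₕ = Nₕ/N.
ward A: (475/3831)²·2.52²/61 = 0.001600421
ward B: (1418/3831)²·4.14²/52 = 0.045157043
ward C: (1938/3831)²·4.17²/478 = 0.009309524
Sum = 0.056066987 → 0.056067.

0.056067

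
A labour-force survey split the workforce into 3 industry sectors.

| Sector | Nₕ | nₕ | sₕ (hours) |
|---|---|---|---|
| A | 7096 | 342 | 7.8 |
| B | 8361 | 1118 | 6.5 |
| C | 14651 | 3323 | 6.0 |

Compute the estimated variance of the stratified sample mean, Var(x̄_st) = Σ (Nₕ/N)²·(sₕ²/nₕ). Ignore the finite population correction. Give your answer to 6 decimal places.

N = 30108. Term for each stratum: Wₕ²sₕ²/nₕ.
Var(x̄_st) = 0.009881582 + 0.002914322 + 0.002565328 = 0.015361232 → 0.015361.

0.015361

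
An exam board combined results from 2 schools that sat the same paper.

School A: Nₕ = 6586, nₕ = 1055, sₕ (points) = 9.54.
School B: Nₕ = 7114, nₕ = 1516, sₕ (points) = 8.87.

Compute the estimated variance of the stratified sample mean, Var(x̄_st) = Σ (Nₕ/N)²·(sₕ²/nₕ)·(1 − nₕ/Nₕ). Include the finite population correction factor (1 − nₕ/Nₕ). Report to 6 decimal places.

0.027754

N = 13700. Term for each stratum: Wₕ²sₕ²/nₕ·(1−nₕ/Nₕ).
Var(x̄_st) = 0.016742817 + 0.011011682 = 0.027754499 → 0.027754.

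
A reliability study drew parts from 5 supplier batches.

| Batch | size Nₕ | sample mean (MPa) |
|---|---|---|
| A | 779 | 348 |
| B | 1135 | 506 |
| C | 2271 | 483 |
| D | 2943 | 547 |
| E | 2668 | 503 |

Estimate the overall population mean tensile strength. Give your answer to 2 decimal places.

499.60

N = 9796; weights Wₕ = Nₕ/N = (0.0795, 0.1159, 0.2318, 0.3004, 0.2724).
x̄_st = Σ Wₕ·x̄ₕ = 0.0795·348 + 0.1159·506 + 0.2318·483 + 0.3004·547 + 0.2724·503 ≈ 499.6039...
→ 499.60.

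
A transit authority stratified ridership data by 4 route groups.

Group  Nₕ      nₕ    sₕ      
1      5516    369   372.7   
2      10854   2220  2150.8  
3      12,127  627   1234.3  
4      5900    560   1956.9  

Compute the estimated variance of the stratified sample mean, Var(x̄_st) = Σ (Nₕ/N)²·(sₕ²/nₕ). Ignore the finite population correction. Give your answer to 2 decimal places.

N = 34397; Wₕ = Nₕ/N.
group 1: (5516/34397)²·372.7²/369 = 9.68054
group 2: (10854/34397)²·2150.8²/2220 = 207.48446
group 3: (12127/34397)²·1234.3²/627 = 302.02267
group 4: (5900/34397)²·1956.9²/560 = 201.19266
Sum = 720.38034 → 720.38.

720.38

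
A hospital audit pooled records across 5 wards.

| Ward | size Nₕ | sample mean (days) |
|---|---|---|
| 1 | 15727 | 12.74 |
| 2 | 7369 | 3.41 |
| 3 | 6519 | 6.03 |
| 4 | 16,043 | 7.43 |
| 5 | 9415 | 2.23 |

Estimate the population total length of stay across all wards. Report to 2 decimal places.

Estimate total by summing Nₕ·x̄ₕ over strata.
15727·12.74 + 7369·3.41 + 6519·6.03 + 16043·7.43 + 9415·2.23 = 200361.98 + 25128.29 + 39309.57 + 119199.49 + 20995.45 = 404994.78.

404994.78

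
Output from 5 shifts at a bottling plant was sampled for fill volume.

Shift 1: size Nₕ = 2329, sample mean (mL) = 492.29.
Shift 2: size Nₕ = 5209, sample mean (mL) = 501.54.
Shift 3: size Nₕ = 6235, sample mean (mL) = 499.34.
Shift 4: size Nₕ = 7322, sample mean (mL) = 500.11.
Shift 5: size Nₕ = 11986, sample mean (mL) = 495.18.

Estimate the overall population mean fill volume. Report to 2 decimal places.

x̄_st = (Σ Nₕx̄ₕ) / (Σ Nₕ) = (2329·492.29 + 5209·501.54 + 6235·499.34 + 7322·500.11 + 11986·495.18) / 33081
= 16469483.07 / 33081 = 497.8532... → 497.85.

497.85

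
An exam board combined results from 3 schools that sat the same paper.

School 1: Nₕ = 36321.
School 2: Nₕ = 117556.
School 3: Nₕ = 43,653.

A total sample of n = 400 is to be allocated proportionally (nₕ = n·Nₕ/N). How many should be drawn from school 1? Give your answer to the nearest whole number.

Share of school 1 = 36321/197530 = 0.18388.
Allocate 400 × 0.18388 = 73.550... → 74.

74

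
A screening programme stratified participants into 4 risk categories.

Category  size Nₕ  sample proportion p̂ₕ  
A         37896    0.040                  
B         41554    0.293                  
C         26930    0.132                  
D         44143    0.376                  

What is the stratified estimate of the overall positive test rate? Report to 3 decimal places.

0.225

Wₕ = Nₕ/N with N = 150523: 0.2518, 0.2761, 0.1789, 0.2933.
p̂_st = 0.2518·0.040 + 0.2761·0.293 + 0.1789·0.132 + 0.2933·0.376 ≈ 0.22484... → 0.225.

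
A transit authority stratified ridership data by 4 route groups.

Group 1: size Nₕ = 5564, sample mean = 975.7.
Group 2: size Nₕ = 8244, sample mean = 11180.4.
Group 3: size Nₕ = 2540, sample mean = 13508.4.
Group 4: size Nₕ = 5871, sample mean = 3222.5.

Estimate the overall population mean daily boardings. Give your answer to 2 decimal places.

6788.36

x̄_st = (Σ Nₕx̄ₕ) / (Σ Nₕ) = (5564·975.7 + 8244·11180.4 + 2540·13508.4 + 5871·3222.5) / 22219
= 150830645.9 / 22219 = 6788.3634... → 6788.36.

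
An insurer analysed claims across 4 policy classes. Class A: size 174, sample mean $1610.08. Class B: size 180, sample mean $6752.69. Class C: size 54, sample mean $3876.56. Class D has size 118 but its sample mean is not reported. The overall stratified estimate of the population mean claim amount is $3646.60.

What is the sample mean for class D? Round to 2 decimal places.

1806.26

Σ Nₕx̄ₕ = N·μ, so 118·x̄_D = 526·3646.60 − (174·1610.08 + 180·6752.69 + 54·3876.56).
= 1918111.6 − 1704972.36 = 213139.24.
x̄_D = 213139.24 / 118 = 1806.2647... → 1806.26.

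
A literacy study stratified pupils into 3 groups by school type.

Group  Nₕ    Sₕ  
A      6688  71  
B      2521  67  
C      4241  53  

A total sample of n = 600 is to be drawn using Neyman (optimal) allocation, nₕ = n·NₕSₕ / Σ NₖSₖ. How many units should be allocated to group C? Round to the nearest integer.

155

A: NₕSₕ = 6688·71 = 474848
B: NₕSₕ = 2521·67 = 168907
C: NₕSₕ = 4241·53 = 224773
Σ NₕSₕ = 868528.
n_C = 600·224773/868528 = 155.279... → 155.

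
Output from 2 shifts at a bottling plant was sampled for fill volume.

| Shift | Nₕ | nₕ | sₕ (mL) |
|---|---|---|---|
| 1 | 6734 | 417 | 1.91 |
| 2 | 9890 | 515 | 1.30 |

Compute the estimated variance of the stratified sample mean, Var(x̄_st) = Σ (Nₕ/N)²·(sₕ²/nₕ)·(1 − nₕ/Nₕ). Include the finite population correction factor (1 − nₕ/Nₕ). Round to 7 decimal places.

N = 16624. Term for each stratum: Wₕ²sₕ²/nₕ·(1−nₕ/Nₕ).
Var(x̄_st) = 0.0013466155 + 0.0011009713 = 0.0024475868 → 0.0024476.

0.0024476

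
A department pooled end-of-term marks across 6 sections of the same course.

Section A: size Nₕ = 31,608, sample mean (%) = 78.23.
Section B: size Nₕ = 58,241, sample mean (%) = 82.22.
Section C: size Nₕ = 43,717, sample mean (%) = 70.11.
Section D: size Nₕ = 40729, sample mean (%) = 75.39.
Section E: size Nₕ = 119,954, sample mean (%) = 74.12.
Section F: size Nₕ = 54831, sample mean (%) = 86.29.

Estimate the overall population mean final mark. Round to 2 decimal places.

77.40

N = 349080; weights Wₕ = Nₕ/N = (0.0905, 0.1668, 0.1252, 0.1167, 0.3436, 0.1571).
x̄_st = Σ Wₕ·x̄ₕ = 0.0905·78.23 + 0.1668·82.22 + 0.1252·70.11 + 0.1167·75.39 + 0.3436·74.12 + 0.1571·86.29 ≈ 77.4011...
→ 77.40.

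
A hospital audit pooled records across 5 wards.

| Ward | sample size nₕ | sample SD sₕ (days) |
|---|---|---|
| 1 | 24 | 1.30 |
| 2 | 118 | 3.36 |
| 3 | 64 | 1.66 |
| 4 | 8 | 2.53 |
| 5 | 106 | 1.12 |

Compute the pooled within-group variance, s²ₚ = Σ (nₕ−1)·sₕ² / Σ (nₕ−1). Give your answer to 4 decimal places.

Degrees of freedom: 23 + 117 + 63 + 7 + 105 = 315.
Σ(nₕ−1)sₕ² = 23·1.69 + 117·11.2896 + 63·2.7556 + 7·6.4009 + 105·1.2544 = 1709.8743.
s²ₚ = 1709.8743 / 315 = 5.428172... → 5.4282.

5.4282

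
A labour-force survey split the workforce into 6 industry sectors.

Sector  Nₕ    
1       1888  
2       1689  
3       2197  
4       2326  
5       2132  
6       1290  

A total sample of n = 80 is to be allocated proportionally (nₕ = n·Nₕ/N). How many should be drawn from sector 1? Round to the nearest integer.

N = 1888 + 1689 + 2197 + 2326 + 2132 + 1290 = 11522.
n_1 = 80·1888/11522 = 13.109... → 13.

13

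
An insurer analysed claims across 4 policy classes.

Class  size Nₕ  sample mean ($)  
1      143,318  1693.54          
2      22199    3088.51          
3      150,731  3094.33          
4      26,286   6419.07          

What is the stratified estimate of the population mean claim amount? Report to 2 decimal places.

2762.99

N = 342534; weights Wₕ = Nₕ/N = (0.4184, 0.0648, 0.4400, 0.0767).
x̄_st = Σ Wₕ·x̄ₕ = 0.4184·1693.54 + 0.0648·3088.51 + 0.4400·3094.33 + 0.0767·6419.07 ≈ 2762.9950...
→ 2762.99.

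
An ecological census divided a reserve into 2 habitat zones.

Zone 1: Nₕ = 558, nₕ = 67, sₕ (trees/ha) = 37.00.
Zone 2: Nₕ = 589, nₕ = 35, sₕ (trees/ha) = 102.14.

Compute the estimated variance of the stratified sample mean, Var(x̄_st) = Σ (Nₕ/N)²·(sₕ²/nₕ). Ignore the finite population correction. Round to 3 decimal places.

83.437

N = 1147; Wₕ = Nₕ/N.
zone 1: (558/1147)²·37.00²/67 = 4.835821
zone 2: (589/1147)²·102.14²/35 = 78.600881
Sum = 83.436702 → 83.437.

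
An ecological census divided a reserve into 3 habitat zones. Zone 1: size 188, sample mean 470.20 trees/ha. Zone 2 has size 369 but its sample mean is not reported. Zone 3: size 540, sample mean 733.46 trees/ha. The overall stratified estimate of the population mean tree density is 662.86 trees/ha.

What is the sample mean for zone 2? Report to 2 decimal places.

N = 188 + 369 + 540 = 1097.
Overall total = μ·N = 662.86·1097 = 727157.42.
Subtract the known strata: 188·470.20 + 540·733.46 = 484466.
Remaining total for zone 2: 727157.42 − 484466 = 242691.42.
Divide by its size: 242691.42 / 369 = 657.7003... → 657.70.

657.70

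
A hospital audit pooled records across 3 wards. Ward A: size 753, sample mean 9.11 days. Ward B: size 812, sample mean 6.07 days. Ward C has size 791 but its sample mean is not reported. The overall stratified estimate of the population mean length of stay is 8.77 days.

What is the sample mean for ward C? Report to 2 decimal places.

11.22

N = 753 + 812 + 791 = 2356.
Overall total = μ·N = 8.77·2356 = 20662.12.
Subtract the known strata: 753·9.11 + 812·6.07 = 11788.67.
Remaining total for ward C: 20662.12 − 11788.67 = 8873.45.
Divide by its size: 8873.45 / 791 = 11.2180... → 11.22.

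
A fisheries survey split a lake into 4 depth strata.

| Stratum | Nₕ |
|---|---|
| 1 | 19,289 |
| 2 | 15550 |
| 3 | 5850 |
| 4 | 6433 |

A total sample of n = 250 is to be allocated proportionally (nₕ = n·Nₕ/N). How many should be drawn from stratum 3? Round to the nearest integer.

Share of stratum 3 = 5850/47122 = 0.12415.
Allocate 250 × 0.12415 = 31.036... → 31.

31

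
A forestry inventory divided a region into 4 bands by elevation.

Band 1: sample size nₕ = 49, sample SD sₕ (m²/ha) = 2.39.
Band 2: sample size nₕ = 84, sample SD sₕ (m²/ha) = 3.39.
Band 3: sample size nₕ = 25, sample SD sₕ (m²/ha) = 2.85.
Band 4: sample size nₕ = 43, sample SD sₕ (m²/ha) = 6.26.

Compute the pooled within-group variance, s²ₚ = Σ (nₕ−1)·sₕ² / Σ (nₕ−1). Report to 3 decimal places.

15.578

1: (49−1)·2.39² = 48·5.7121 = 274.1808
2: (84−1)·3.39² = 83·11.4921 = 953.8443
3: (25−1)·2.85² = 24·8.1225 = 194.94
4: (43−1)·6.26² = 42·39.1876 = 1645.8792
Numerator = 3068.8443; denominator = Σ(nₕ−1) = 197.
s²ₚ = 3068.8443/197 = 15.57789... → 15.578.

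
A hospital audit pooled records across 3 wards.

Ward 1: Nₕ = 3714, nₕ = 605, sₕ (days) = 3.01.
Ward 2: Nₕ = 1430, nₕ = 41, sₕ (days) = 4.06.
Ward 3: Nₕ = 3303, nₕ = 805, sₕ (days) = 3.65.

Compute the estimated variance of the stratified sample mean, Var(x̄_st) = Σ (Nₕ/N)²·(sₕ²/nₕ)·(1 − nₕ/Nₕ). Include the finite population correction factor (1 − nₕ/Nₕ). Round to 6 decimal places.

N = 8447; Wₕ = Nₕ/N.
ward 1: (3714/8447)²·3.01²/605·(1 − 605/3714) = 0.002423457
ward 2: (1430/8447)²·4.06²/41·(1 − 41/1430) = 0.011191840
ward 3: (3303/8447)²·3.65²/805·(1 − 805/3303) = 0.001913753
Sum = 0.015529050 → 0.015529.

0.015529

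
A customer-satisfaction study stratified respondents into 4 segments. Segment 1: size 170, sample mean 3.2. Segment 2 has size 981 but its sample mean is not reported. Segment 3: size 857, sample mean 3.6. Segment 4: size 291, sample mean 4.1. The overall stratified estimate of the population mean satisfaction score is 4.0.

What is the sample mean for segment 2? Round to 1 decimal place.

4.5

Σ Nₕx̄ₕ = N·μ, so 981·x̄_2 = 2299·4.0 − (170·3.2 + 857·3.6 + 291·4.1).
= 9196 − 4822.3 = 4373.7.
x̄_2 = 4373.7 / 981 = 4.458... → 4.5.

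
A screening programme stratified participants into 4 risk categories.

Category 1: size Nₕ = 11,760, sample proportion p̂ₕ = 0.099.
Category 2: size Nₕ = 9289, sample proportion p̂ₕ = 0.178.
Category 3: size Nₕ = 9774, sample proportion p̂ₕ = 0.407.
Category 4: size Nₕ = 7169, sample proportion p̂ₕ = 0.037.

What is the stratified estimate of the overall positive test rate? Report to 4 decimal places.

Wₕ = Nₕ/N with N = 37992: 0.3095, 0.2445, 0.2573, 0.1887.
p̂_st = 0.3095·0.099 + 0.2445·0.178 + 0.2573·0.407 + 0.1887·0.037 ≈ 0.185854... → 0.1859.

0.1859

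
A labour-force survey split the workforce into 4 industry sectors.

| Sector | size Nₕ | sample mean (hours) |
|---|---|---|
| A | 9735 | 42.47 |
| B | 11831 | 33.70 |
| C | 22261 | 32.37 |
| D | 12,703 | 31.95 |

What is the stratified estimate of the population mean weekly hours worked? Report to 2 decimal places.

34.29

N = 9735 + 11831 + 22261 + 12703 = 56530.
The stratified mean weights each stratum mean by its population share Nₕ/N.
Σ Nₕx̄ₕ = 9735·42.47 + 11831·33.70 + 22261·32.37 + 12703·31.95 = 413445.45 + 398704.7 + 720588.57 + 405860.85 = 1938599.57.
Divide by N: 1938599.57 / 56530 = 34.2933... → 34.29.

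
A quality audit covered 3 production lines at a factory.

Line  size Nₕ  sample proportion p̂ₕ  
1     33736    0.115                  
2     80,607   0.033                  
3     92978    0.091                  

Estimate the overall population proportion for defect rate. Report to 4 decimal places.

0.0724

N = 33736 + 80607 + 92978 = 207321.
Overall proportion = Σ (Nₕ/N)·p̂ₕ.
Σ Nₕp̂ₕ = 3879.64 + 2660.031 + 8460.998 = 15000.669.
15000.669 / 207321 = 0.072355... → 0.0724.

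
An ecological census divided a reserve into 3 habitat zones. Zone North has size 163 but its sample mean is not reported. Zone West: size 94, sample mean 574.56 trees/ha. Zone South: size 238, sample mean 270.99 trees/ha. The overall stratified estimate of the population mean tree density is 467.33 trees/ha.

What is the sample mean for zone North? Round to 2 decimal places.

692.17

N = 163 + 94 + 238 = 495.
Overall total = μ·N = 467.33·495 = 231328.35.
Subtract the known strata: 94·574.56 + 238·270.99 = 118504.26.
Remaining total for zone North: 231328.35 − 118504.26 = 112824.09.
Divide by its size: 112824.09 / 163 = 692.1723... → 692.17.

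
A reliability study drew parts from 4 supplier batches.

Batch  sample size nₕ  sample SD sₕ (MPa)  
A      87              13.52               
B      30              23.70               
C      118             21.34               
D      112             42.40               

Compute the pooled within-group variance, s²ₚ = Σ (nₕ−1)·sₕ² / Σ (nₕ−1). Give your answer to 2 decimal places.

830.44

Degrees of freedom: 86 + 29 + 117 + 111 = 343.
Σ(nₕ−1)sₕ² = 86·182.7904 + 29·561.69 + 117·455.3956 + 111·1797.76 = 284841.6296.
s²ₚ = 284841.6296 / 343 = 830.4421... → 830.44.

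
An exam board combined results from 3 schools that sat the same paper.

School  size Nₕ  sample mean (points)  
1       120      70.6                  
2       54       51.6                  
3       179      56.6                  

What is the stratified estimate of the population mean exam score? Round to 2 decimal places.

60.59

N = 120 + 54 + 179 = 353.
The stratified mean weights each stratum mean by its population share Nₕ/N.
Σ Nₕx̄ₕ = 120·70.6 + 54·51.6 + 179·56.6 = 8472 + 2786.4 + 10131.4 = 21389.8.
Divide by N: 21389.8 / 353 = 60.5943... → 60.59.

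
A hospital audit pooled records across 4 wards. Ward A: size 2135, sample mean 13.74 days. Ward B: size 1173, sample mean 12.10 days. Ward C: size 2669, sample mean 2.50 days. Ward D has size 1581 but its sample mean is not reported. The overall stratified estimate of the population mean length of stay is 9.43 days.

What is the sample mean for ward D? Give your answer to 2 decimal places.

N = 2135 + 1173 + 2669 + 1581 = 7558.
Overall total = μ·N = 9.43·7558 = 71271.94.
Subtract the known strata: 2135·13.74 + 1173·12.10 + 2669·2.50 = 50200.7.
Remaining total for ward D: 71271.94 − 50200.7 = 21071.24.
Divide by its size: 21071.24 / 1581 = 13.3278... → 13.33.

13.33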